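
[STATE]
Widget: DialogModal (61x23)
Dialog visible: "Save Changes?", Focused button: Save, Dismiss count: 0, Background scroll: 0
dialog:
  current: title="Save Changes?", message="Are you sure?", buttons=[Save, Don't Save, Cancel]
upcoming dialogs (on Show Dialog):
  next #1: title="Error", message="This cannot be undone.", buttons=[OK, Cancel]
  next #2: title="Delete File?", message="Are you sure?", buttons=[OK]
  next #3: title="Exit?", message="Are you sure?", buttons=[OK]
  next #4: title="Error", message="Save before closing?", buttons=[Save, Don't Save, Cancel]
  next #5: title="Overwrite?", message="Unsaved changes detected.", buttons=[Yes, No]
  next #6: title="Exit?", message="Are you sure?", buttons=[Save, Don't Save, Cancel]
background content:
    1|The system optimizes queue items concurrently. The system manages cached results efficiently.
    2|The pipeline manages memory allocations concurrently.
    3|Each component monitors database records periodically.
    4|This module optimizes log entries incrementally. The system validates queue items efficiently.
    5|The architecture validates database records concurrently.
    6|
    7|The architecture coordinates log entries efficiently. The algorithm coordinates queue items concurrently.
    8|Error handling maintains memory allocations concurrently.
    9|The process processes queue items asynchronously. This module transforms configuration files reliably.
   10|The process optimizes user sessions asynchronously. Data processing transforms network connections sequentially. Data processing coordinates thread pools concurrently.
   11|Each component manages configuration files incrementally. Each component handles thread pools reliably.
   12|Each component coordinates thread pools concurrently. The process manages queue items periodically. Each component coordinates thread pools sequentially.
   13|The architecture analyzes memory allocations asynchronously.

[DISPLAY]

The system optimizes queue items concurrently. The system man
The pipeline manages memory allocations concurrently.        
Each component monitors database records periodically.       
This module optimizes log entries incrementally. The system v
The architecture validates database records concurrently.    
                                                             
The architecture coordinates log entries efficiently. The alg
Error handling maintains memory allocations concurrently.    
The process processes queue items asynchronously. This module
The process op┌──────────────────────────────┐usly. Data proc
Each component│        Save Changes?         │rementally. Eac
Each component│        Are you sure?         │rently. The pro
The architectu│ [Save]  Don't Save   Cancel  │synchronously. 
              └──────────────────────────────┘               
                                                             
                                                             
                                                             
                                                             
                                                             
                                                             
                                                             
                                                             
                                                             


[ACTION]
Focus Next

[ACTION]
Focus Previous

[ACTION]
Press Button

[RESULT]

The system optimizes queue items concurrently. The system man
The pipeline manages memory allocations concurrently.        
Each component monitors database records periodically.       
This module optimizes log entries incrementally. The system v
The architecture validates database records concurrently.    
                                                             
The architecture coordinates log entries efficiently. The alg
Error handling maintains memory allocations concurrently.    
The process processes queue items asynchronously. This module
The process optimizes user sessions asynchronously. Data proc
Each component manages configuration files incrementally. Eac
Each component coordinates thread pools concurrently. The pro
The architecture analyzes memory allocations asynchronously. 
                                                             
                                                             
                                                             
                                                             
                                                             
                                                             
                                                             
                                                             
                                                             
                                                             


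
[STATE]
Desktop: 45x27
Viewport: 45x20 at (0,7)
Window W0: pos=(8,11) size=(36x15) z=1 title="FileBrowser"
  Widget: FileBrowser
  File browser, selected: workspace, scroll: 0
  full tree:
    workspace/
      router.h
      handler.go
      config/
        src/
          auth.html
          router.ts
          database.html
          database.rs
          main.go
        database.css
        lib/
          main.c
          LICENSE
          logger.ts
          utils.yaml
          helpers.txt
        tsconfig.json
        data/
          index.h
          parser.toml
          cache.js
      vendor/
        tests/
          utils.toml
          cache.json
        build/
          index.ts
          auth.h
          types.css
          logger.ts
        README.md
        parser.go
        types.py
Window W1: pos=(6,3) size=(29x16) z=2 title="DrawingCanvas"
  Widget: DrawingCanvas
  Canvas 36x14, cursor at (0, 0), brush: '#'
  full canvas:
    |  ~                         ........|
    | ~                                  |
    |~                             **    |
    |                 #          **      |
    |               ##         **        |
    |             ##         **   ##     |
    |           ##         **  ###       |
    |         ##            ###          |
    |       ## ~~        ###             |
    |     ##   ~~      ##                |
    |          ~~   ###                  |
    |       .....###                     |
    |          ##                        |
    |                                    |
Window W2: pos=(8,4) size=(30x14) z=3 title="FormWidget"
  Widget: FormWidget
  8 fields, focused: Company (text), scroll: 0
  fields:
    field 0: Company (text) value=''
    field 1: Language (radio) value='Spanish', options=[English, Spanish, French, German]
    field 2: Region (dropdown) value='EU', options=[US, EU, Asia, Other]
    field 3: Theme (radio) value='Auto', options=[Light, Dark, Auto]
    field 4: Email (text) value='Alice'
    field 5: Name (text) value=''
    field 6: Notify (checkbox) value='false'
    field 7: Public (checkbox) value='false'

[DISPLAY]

      ┃ ┃> Company:    [            ]┃       
      ┃~┃  Language:   ( ) English  (┃       
      ┃ ┃  Region:     [EU         ▼]┃       
      ┃ ┃  Theme:      ( ) Light  ( )┃       
      ┃ ┃  Email:      [Alice       ]┃━━━━━┓ 
      ┃ ┃  Name:       [            ]┃     ┃ 
      ┃ ┃  Notify:     [ ]           ┃─────┨ 
      ┃ ┃  Public:     [ ]           ┃     ┃ 
      ┃ ┃                            ┃     ┃ 
      ┃ ┃                            ┃     ┃ 
      ┃ ┗━━━━━━━━━━━━━━━━━━━━━━━━━━━━┛     ┃ 
      ┗━━━━━━━━━━━━━━━━━━━━━━━━━━━┛        ┃ 
        ┃                                  ┃ 
        ┃                                  ┃ 
        ┃                                  ┃ 
        ┃                                  ┃ 
        ┃                                  ┃ 
        ┃                                  ┃ 
        ┗━━━━━━━━━━━━━━━━━━━━━━━━━━━━━━━━━━┛ 
                                             


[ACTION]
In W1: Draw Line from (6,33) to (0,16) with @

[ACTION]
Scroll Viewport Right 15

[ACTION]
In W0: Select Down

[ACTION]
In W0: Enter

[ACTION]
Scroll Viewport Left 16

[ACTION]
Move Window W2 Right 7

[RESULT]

      ┃ ~      ┃> Company:    [            ]┃
      ┃~       ┃  Language:   ( ) English  (┃
      ┃        ┃  Region:     [EU         ▼]┃
      ┃        ┃  Theme:      ( ) Light  ( )┃
      ┃        ┃  Email:      [Alice       ]┃
      ┃        ┃  Name:       [            ]┃
      ┃        ┃  Notify:     [ ]           ┃
      ┃       #┃  Public:     [ ]           ┃
      ┃     ## ┃                            ┃
      ┃        ┃                            ┃
      ┃       .┗━━━━━━━━━━━━━━━━━━━━━━━━━━━━┛
      ┗━━━━━━━━━━━━━━━━━━━━━━━━━━━┛        ┃ 
        ┃                                  ┃ 
        ┃                                  ┃ 
        ┃                                  ┃ 
        ┃                                  ┃ 
        ┃                                  ┃ 
        ┃                                  ┃ 
        ┗━━━━━━━━━━━━━━━━━━━━━━━━━━━━━━━━━━┛ 
                                             


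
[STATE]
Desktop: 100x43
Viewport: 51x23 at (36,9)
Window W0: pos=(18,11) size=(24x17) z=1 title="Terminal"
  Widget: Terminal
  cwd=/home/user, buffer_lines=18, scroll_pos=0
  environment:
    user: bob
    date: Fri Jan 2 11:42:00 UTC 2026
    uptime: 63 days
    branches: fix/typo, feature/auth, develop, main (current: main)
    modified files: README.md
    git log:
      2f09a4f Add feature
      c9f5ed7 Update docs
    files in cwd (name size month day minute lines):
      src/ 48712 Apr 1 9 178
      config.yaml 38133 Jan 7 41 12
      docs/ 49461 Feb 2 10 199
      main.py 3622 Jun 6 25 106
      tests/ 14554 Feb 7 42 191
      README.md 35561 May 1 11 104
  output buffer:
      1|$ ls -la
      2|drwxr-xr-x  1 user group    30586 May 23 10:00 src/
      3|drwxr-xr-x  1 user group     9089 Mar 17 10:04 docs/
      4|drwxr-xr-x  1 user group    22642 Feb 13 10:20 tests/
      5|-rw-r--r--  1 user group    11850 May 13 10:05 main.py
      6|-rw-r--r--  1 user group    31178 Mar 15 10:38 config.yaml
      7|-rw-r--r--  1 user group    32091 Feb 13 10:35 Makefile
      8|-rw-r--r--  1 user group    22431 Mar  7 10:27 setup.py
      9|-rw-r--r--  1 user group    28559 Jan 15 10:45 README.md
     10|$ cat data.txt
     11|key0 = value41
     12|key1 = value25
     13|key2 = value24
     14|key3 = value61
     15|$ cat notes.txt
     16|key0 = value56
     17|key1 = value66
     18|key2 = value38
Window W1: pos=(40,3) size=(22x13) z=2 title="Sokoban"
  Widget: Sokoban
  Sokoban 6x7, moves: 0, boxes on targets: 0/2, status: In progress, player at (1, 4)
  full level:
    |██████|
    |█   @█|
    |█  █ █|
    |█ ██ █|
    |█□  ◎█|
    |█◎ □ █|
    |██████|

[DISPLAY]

    ┃█ ██ █              ┃                         
    ┃█□  ◎█              ┃                         
━━━━┃█◎ □ █              ┃                         
    ┃██████              ┃                         
────┃Moves: 0  0/2       ┃                         
    ┃                    ┃                         
r gr┗━━━━━━━━━━━━━━━━━━━━┛                         
r gro┃                                             
r gro┃                                             
r gro┃                                             
r gro┃                                             
r gro┃                                             
r gro┃                                             
r gro┃                                             
     ┃                                             
     ┃                                             
     ┃                                             
     ┃                                             
━━━━━┛                                             
                                                   
                                                   
                                                   
                                                   


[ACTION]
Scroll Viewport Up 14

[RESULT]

                                                   
                                                   
                                                   
    ┏━━━━━━━━━━━━━━━━━━━━┓                         
    ┃ Sokoban            ┃                         
    ┠────────────────────┨                         
    ┃██████              ┃                         
    ┃█   @█              ┃                         
    ┃█  █ █              ┃                         
    ┃█ ██ █              ┃                         
    ┃█□  ◎█              ┃                         
━━━━┃█◎ □ █              ┃                         
    ┃██████              ┃                         
────┃Moves: 0  0/2       ┃                         
    ┃                    ┃                         
r gr┗━━━━━━━━━━━━━━━━━━━━┛                         
r gro┃                                             
r gro┃                                             
r gro┃                                             
r gro┃                                             
r gro┃                                             
r gro┃                                             
r gro┃                                             


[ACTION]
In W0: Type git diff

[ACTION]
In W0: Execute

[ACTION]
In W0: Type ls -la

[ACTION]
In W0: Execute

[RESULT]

                                                   
                                                   
                                                   
    ┏━━━━━━━━━━━━━━━━━━━━┓                         
    ┃ Sokoban            ┃                         
    ┠────────────────────┨                         
    ┃██████              ┃                         
    ┃█   @█              ┃                         
    ┃█  █ █              ┃                         
    ┃█ ██ █              ┃                         
    ┃█□  ◎█              ┃                         
━━━━┃█◎ □ █              ┃                         
    ┃██████              ┃                         
────┃Moves: 0  0/2       ┃                         
    ┃                    ┃                         
    ┗━━━━━━━━━━━━━━━━━━━━┛                         
     ┃                                             
     ┃                                             
     ┃                                             
     ┃                                             
 grou┃                                             
 grou┃                                             
 grou┃                                             


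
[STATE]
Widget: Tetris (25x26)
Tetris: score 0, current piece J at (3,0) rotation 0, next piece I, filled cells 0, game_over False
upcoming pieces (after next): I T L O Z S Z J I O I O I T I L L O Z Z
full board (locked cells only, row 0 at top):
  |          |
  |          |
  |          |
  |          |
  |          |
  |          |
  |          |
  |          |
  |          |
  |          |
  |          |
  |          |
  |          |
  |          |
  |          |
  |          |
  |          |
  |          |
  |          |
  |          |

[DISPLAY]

   █      │Next:         
   ███    │████          
          │              
          │              
          │              
          │              
          │Score:        
          │0             
          │              
          │              
          │              
          │              
          │              
          │              
          │              
          │              
          │              
          │              
          │              
          │              
          │              
          │              
          │              
          │              
          │              
          │              


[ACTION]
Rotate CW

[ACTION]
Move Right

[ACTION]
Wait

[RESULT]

          │Next:         
    ██    │████          
    █     │              
    █     │              
          │              
          │              
          │Score:        
          │0             
          │              
          │              
          │              
          │              
          │              
          │              
          │              
          │              
          │              
          │              
          │              
          │              
          │              
          │              
          │              
          │              
          │              
          │              


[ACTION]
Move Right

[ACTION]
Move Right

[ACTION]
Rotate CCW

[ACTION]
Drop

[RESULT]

          │Next:         
          │████          
      █   │              
      ███ │              
          │              
          │              
          │Score:        
          │0             
          │              
          │              
          │              
          │              
          │              
          │              
          │              
          │              
          │              
          │              
          │              
          │              
          │              
          │              
          │              
          │              
          │              
          │              


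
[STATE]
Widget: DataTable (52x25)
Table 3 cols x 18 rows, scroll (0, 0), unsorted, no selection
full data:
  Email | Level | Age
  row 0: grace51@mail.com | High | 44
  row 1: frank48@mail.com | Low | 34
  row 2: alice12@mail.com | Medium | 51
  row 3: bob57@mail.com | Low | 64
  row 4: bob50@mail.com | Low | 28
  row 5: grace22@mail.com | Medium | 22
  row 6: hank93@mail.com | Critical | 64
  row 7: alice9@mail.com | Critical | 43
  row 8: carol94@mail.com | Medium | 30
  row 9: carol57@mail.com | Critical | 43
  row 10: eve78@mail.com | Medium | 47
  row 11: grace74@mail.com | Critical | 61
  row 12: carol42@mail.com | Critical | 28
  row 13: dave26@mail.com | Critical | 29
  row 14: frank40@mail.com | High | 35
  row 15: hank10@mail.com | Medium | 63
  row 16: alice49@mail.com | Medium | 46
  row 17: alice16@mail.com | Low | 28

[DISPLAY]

Email           │Level   │Age                       
────────────────┼────────┼───                       
grace51@mail.com│High    │44                        
frank48@mail.com│Low     │34                        
alice12@mail.com│Medium  │51                        
bob57@mail.com  │Low     │64                        
bob50@mail.com  │Low     │28                        
grace22@mail.com│Medium  │22                        
hank93@mail.com │Critical│64                        
alice9@mail.com │Critical│43                        
carol94@mail.com│Medium  │30                        
carol57@mail.com│Critical│43                        
eve78@mail.com  │Medium  │47                        
grace74@mail.com│Critical│61                        
carol42@mail.com│Critical│28                        
dave26@mail.com │Critical│29                        
frank40@mail.com│High    │35                        
hank10@mail.com │Medium  │63                        
alice49@mail.com│Medium  │46                        
alice16@mail.com│Low     │28                        
                                                    
                                                    
                                                    
                                                    
                                                    


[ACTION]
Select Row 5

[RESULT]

Email           │Level   │Age                       
────────────────┼────────┼───                       
grace51@mail.com│High    │44                        
frank48@mail.com│Low     │34                        
alice12@mail.com│Medium  │51                        
bob57@mail.com  │Low     │64                        
bob50@mail.com  │Low     │28                        
>race22@mail.com│Medium  │22                        
hank93@mail.com │Critical│64                        
alice9@mail.com │Critical│43                        
carol94@mail.com│Medium  │30                        
carol57@mail.com│Critical│43                        
eve78@mail.com  │Medium  │47                        
grace74@mail.com│Critical│61                        
carol42@mail.com│Critical│28                        
dave26@mail.com │Critical│29                        
frank40@mail.com│High    │35                        
hank10@mail.com │Medium  │63                        
alice49@mail.com│Medium  │46                        
alice16@mail.com│Low     │28                        
                                                    
                                                    
                                                    
                                                    
                                                    


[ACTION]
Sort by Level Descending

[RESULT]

Email           │Level  ▼│Age                       
────────────────┼────────┼───                       
alice12@mail.com│Medium  │51                        
grace22@mail.com│Medium  │22                        
carol94@mail.com│Medium  │30                        
eve78@mail.com  │Medium  │47                        
hank10@mail.com │Medium  │63                        
>lice49@mail.com│Medium  │46                        
frank48@mail.com│Low     │34                        
bob57@mail.com  │Low     │64                        
bob50@mail.com  │Low     │28                        
alice16@mail.com│Low     │28                        
grace51@mail.com│High    │44                        
frank40@mail.com│High    │35                        
hank93@mail.com │Critical│64                        
alice9@mail.com │Critical│43                        
carol57@mail.com│Critical│43                        
grace74@mail.com│Critical│61                        
carol42@mail.com│Critical│28                        
dave26@mail.com │Critical│29                        
                                                    
                                                    
                                                    
                                                    
                                                    


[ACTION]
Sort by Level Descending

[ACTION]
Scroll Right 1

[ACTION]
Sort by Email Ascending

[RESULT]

Email          ▲│Level   │Age                       
────────────────┼────────┼───                       
alice12@mail.com│Medium  │51                        
alice16@mail.com│Low     │28                        
alice49@mail.com│Medium  │46                        
alice9@mail.com │Critical│43                        
bob50@mail.com  │Low     │28                        
>ob57@mail.com  │Low     │64                        
carol42@mail.com│Critical│28                        
carol57@mail.com│Critical│43                        
carol94@mail.com│Medium  │30                        
dave26@mail.com │Critical│29                        
eve78@mail.com  │Medium  │47                        
frank40@mail.com│High    │35                        
frank48@mail.com│Low     │34                        
grace22@mail.com│Medium  │22                        
grace51@mail.com│High    │44                        
grace74@mail.com│Critical│61                        
hank10@mail.com │Medium  │63                        
hank93@mail.com │Critical│64                        
                                                    
                                                    
                                                    
                                                    
                                                    


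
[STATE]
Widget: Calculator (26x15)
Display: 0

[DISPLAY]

                         0
┌───┬───┬───┬───┐         
│ 7 │ 8 │ 9 │ ÷ │         
├───┼───┼───┼───┤         
│ 4 │ 5 │ 6 │ × │         
├───┼───┼───┼───┤         
│ 1 │ 2 │ 3 │ - │         
├───┼───┼───┼───┤         
│ 0 │ . │ = │ + │         
├───┼───┼───┼───┤         
│ C │ MC│ MR│ M+│         
└───┴───┴───┴───┘         
                          
                          
                          


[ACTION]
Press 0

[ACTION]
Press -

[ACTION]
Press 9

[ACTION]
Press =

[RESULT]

                        -9
┌───┬───┬───┬───┐         
│ 7 │ 8 │ 9 │ ÷ │         
├───┼───┼───┼───┤         
│ 4 │ 5 │ 6 │ × │         
├───┼───┼───┼───┤         
│ 1 │ 2 │ 3 │ - │         
├───┼───┼───┼───┤         
│ 0 │ . │ = │ + │         
├───┼───┼───┼───┤         
│ C │ MC│ MR│ M+│         
└───┴───┴───┴───┘         
                          
                          
                          


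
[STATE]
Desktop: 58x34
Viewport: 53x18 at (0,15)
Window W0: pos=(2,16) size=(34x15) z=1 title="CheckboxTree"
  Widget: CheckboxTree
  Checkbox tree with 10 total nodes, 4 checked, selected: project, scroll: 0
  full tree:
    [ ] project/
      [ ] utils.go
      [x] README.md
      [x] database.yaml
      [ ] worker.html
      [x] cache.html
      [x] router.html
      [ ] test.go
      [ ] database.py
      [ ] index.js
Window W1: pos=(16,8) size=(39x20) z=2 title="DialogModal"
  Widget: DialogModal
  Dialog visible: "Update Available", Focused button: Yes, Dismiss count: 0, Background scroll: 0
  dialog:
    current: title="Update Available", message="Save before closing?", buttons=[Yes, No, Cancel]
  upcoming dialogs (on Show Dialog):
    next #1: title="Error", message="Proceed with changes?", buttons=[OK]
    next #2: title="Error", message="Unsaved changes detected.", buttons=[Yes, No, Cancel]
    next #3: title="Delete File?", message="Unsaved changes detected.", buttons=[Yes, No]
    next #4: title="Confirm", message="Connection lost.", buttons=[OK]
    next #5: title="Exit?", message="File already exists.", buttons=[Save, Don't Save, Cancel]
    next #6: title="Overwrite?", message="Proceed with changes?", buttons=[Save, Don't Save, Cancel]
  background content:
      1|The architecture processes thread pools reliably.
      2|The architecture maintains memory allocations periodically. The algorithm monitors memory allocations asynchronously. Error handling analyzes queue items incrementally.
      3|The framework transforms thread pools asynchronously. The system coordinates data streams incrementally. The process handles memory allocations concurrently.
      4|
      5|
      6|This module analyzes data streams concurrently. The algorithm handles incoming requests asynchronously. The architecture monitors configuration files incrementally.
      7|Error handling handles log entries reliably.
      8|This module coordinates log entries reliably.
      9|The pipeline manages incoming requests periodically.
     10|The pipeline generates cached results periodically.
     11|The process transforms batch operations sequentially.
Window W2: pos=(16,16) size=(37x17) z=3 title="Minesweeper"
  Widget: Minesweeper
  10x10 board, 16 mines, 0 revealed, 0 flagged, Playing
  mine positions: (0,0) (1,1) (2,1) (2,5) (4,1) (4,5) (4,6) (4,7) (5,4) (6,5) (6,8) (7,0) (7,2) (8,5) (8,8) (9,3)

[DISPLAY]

                ┃                                    
  ┏━━━━━━━━━━━━━┏━━━━━━━━━━━━━━━━━━━━━━━━━━━━━━━━━━━┓
  ┃ CheckboxTree┃ Minesweeper                       ┃
  ┠─────────────┠───────────────────────────────────┨
  ┃>[-] project/┃■■■■■■■■■■                         ┃
  ┃   [ ] utils.┃■■■■■■■■■■                         ┃
  ┃   [x] README┃■■■■■■■■■■                         ┃
  ┃   [x] databa┃■■■■■■■■■■                         ┃
  ┃   [ ] worker┃■■■■■■■■■■                         ┃
  ┃   [x] cache.┃■■■■■■■■■■                         ┃
  ┃   [x] router┃■■■■■■■■■■                         ┃
  ┃   [ ] test.g┃■■■■■■■■■■                         ┃
  ┃   [ ] databa┃■■■■■■■■■■                         ┃
  ┃   [ ] index.┃■■■■■■■■■■                         ┃
  ┃             ┃                                   ┃
  ┗━━━━━━━━━━━━━┃                                   ┃
                ┃                                   ┃
                ┗━━━━━━━━━━━━━━━━━━━━━━━━━━━━━━━━━━━┛


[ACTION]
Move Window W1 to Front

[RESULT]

                ┃                                    
  ┏━━━━━━━━━━━━━┃This m┌──────────────────────┐ams co
  ┃ CheckboxTree┃Error │   Update Available   │ries r
  ┠─────────────┃This m│ Save before closing? │tries 
  ┃>[-] project/┃The pi│ [Yes]  No   Cancel   │reques
  ┃   [ ] utils.┃The pi└──────────────────────┘result
  ┃   [x] README┃The process transforms batch operati
  ┃   [x] databa┃                                    
  ┃   [ ] worker┃                                    
  ┃   [x] cache.┃                                    
  ┃   [x] router┃                                    
  ┃   [ ] test.g┃                                    
  ┃   [ ] databa┗━━━━━━━━━━━━━━━━━━━━━━━━━━━━━━━━━━━━
  ┃   [ ] index.┃■■■■■■■■■■                         ┃
  ┃             ┃                                   ┃
  ┗━━━━━━━━━━━━━┃                                   ┃
                ┃                                   ┃
                ┗━━━━━━━━━━━━━━━━━━━━━━━━━━━━━━━━━━━┛


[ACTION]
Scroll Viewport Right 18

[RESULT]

           ┃                                     ┃   
━━━━━━━━━━━┃This m┌──────────────────────┐ams con┃   
heckboxTree┃Error │   Update Available   │ries re┃   
───────────┃This m│ Save before closing? │tries r┃   
-] project/┃The pi│ [Yes]  No   Cancel   │request┃   
 [ ] utils.┃The pi└──────────────────────┘results┃   
 [x] README┃The process transforms batch operatio┃   
 [x] databa┃                                     ┃   
 [ ] worker┃                                     ┃   
 [x] cache.┃                                     ┃   
 [x] router┃                                     ┃   
 [ ] test.g┃                                     ┃   
 [ ] databa┗━━━━━━━━━━━━━━━━━━━━━━━━━━━━━━━━━━━━━┛   
 [ ] index.┃■■■■■■■■■■                         ┃     
           ┃                                   ┃     
━━━━━━━━━━━┃                                   ┃     
           ┃                                   ┃     
           ┗━━━━━━━━━━━━━━━━━━━━━━━━━━━━━━━━━━━┛     


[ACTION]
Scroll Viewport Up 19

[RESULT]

                                                     
                                                     
                                                     
                                                     
                                                     
                                                     
                                                     
                                                     
           ┏━━━━━━━━━━━━━━━━━━━━━━━━━━━━━━━━━━━━━┓   
           ┃ DialogModal                         ┃   
           ┠─────────────────────────────────────┨   
           ┃The architecture processes thread poo┃   
           ┃The architecture maintains memory all┃   
           ┃The framework transforms thread pools┃   
           ┃                                     ┃   
           ┃                                     ┃   
━━━━━━━━━━━┃This m┌──────────────────────┐ams con┃   
heckboxTree┃Error │   Update Available   │ries re┃   


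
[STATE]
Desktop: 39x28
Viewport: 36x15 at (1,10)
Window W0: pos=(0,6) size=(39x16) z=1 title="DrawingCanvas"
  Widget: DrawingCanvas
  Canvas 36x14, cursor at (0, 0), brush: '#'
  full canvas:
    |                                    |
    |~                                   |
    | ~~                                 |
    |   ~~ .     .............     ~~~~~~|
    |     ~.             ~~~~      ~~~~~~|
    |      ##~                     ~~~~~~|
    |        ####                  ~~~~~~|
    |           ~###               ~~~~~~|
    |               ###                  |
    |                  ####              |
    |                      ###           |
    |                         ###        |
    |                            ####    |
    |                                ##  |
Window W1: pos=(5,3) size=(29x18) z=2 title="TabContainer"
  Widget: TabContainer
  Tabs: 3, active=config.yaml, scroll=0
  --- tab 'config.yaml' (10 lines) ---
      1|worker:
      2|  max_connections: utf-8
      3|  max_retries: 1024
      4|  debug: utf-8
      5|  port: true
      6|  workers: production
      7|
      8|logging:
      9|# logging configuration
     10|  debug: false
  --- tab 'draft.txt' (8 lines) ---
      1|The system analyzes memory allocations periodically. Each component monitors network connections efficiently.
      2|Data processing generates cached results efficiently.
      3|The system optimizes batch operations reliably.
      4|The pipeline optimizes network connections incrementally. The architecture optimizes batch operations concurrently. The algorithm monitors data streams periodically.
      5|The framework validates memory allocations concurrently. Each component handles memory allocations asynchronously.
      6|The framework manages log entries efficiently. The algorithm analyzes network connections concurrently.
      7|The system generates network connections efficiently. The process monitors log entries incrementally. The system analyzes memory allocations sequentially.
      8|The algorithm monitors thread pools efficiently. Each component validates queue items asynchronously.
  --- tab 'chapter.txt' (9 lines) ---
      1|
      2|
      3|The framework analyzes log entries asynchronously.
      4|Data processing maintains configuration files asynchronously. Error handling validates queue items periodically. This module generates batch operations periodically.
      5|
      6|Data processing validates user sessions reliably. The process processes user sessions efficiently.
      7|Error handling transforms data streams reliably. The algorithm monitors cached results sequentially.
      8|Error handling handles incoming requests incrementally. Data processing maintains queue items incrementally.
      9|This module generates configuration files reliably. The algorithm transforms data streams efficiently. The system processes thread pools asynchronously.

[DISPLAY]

~   ┃  max_retries: 1024        ┃   
 ~~ ┃  debug: utf-8             ┃   
   ~┃  port: true               ┃~~~
    ┃  workers: production      ┃~~~
    ┃                           ┃~~~
    ┃logging:                   ┃~~~
    ┃# logging configuration    ┃~~~
    ┃  debug: false             ┃   
    ┃                           ┃   
    ┃                           ┃   
    ┗━━━━━━━━━━━━━━━━━━━━━━━━━━━┛   
━━━━━━━━━━━━━━━━━━━━━━━━━━━━━━━━━━━━
                                    
                                    
                                    


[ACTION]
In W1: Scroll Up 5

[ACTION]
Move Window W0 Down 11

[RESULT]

    ┃  max_retries: 1024        ┃   
    ┃  debug: utf-8             ┃   
━━━━┃  port: true               ┃━━━
 Dra┃  workers: production      ┃   
────┃                           ┃───
+   ┃logging:                   ┃   
~   ┃# logging configuration    ┃   
 ~~ ┃  debug: false             ┃   
   ~┃                           ┃~~~
    ┃                           ┃~~~
    ┗━━━━━━━━━━━━━━━━━━━━━━━━━━━┛~~~
        ####                  ~~~~~~
           ~###               ~~~~~~
               ###                  
                  ####              


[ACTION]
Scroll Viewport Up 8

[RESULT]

                                    
    ┏━━━━━━━━━━━━━━━━━━━━━━━━━━━┓   
    ┃ TabContainer              ┃   
    ┠───────────────────────────┨   
    ┃[config.yaml]│ draft.txt │ ┃   
    ┃───────────────────────────┃   
    ┃worker:                    ┃   
    ┃  max_connections: utf-8   ┃   
    ┃  max_retries: 1024        ┃   
    ┃  debug: utf-8             ┃   
━━━━┃  port: true               ┃━━━
 Dra┃  workers: production      ┃   
────┃                           ┃───
+   ┃logging:                   ┃   
~   ┃# logging configuration    ┃   


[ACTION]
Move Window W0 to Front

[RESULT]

                                    
    ┏━━━━━━━━━━━━━━━━━━━━━━━━━━━┓   
    ┃ TabContainer              ┃   
    ┠───────────────────────────┨   
    ┃[config.yaml]│ draft.txt │ ┃   
    ┃───────────────────────────┃   
    ┃worker:                    ┃   
    ┃  max_connections: utf-8   ┃   
    ┃  max_retries: 1024        ┃   
    ┃  debug: utf-8             ┃   
━━━━━━━━━━━━━━━━━━━━━━━━━━━━━━━━━━━━
 DrawingCanvas                      
────────────────────────────────────
+                                   
~                                   


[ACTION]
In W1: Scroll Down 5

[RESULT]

                                    
    ┏━━━━━━━━━━━━━━━━━━━━━━━━━━━┓   
    ┃ TabContainer              ┃   
    ┠───────────────────────────┨   
    ┃[config.yaml]│ draft.txt │ ┃   
    ┃───────────────────────────┃   
    ┃  workers: production      ┃   
    ┃                           ┃   
    ┃logging:                   ┃   
    ┃# logging configuration    ┃   
━━━━━━━━━━━━━━━━━━━━━━━━━━━━━━━━━━━━
 DrawingCanvas                      
────────────────────────────────────
+                                   
~                                   
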